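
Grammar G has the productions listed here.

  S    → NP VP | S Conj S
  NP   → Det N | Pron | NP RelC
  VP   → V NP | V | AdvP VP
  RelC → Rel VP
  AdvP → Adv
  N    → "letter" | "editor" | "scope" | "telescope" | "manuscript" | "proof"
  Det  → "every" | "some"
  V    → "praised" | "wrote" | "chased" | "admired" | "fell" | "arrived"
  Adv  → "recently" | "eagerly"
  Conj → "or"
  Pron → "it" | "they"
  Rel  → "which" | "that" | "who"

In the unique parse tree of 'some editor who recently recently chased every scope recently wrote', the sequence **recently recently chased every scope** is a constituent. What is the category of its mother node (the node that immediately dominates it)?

S
  NP
    NP
      Det: some
      N: editor
    RelC
      Rel: who
      VP
        AdvP
          Adv: recently
        VP
          AdvP
            Adv: recently
          VP
            V: chased
            NP
              Det: every
              N: scope
  VP
    AdvP
      Adv: recently
    VP
      V: wrote
The span 'recently recently chased every scope' is the VP node built by VP → AdvP VP.
Its mother is the RelC built by RelC → Rel VP.

RelC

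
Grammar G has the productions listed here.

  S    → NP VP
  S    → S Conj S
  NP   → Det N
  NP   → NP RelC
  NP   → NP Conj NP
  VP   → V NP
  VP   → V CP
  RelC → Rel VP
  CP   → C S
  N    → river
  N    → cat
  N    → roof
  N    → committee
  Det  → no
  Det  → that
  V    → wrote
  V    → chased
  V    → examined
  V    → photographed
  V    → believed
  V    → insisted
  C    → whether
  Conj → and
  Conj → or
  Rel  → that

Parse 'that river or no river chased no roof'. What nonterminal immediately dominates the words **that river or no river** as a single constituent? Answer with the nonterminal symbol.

NP

[S [NP [NP [Det that] [N river]] [Conj or] [NP [Det no] [N river]]] [VP [V chased] [NP [Det no] [N roof]]]]
The span 'that river or no river' is the NP node built by NP → NP Conj NP.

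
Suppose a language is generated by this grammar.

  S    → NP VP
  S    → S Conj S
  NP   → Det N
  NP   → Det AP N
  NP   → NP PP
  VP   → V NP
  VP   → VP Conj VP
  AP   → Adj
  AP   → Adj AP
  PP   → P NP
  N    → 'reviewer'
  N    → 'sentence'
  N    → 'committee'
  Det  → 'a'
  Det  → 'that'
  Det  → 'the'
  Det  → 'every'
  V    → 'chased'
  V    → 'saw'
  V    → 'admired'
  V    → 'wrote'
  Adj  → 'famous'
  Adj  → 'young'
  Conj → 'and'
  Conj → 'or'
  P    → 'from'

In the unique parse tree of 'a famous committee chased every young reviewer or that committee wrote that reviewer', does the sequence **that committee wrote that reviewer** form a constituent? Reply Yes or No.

Yes

[S [S [NP [Det a] [AP [Adj famous]] [N committee]] [VP [V chased] [NP [Det every] [AP [Adj young]] [N reviewer]]]] [Conj or] [S [NP [Det that] [N committee]] [VP [V wrote] [NP [Det that] [N reviewer]]]]]
The words 'that committee wrote that reviewer' are exhaustively dominated by a single S node (built by S → NP VP), so they form a constituent.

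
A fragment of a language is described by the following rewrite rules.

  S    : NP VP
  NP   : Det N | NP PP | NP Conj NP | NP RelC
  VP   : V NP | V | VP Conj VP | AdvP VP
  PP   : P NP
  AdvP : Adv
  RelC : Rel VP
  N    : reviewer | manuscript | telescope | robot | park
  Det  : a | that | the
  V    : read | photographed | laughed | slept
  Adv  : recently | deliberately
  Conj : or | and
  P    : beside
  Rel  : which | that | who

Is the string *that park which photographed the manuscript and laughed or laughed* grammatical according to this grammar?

Ungrammatical

For S → NP VP, every NP-prefix leaves a non-VP remainder: after 'that park' the remainder is not a VP; after 'that park which photographed' the remainder is not a VP; after 'that park which photographed the manuscript' the remainder is not a VP (and 1 more).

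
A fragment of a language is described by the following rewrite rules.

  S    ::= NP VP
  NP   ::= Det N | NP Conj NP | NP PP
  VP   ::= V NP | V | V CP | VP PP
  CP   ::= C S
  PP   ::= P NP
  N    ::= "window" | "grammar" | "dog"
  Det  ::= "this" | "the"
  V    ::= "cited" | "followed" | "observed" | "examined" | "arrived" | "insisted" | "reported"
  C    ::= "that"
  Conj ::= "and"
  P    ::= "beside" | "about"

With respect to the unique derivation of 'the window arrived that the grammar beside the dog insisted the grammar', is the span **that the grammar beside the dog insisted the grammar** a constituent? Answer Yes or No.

[S [NP [Det the] [N window]] [VP [V arrived] [CP [C that] [S [NP [NP [Det the] [N grammar]] [PP [P beside] [NP [Det the] [N dog]]]] [VP [V insisted] [NP [Det the] [N grammar]]]]]]]
The words 'that the grammar beside the dog insisted the grammar' are exhaustively dominated by a single CP node (built by CP → C S), so they form a constituent.

Yes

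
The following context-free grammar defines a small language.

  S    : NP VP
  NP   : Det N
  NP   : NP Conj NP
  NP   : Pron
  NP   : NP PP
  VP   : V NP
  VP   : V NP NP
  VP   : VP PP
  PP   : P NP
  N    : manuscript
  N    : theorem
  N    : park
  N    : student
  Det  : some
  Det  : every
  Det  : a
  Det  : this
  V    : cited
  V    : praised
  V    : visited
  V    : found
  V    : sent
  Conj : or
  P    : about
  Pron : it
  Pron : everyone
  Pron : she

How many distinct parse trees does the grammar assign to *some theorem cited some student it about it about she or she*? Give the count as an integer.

Two of the 9 distinct bracketings:
[S [NP [Det some] [N theorem]] [VP [V cited] [NP [Det some] [N student]] [NP [NP [NP [Pron it]] [PP [P about] [NP [NP [Pron it]] [PP [P about] [NP [Pron she]]]]]] [Conj or] [NP [Pron she]]]]]
[S [NP [Det some] [N theorem]] [VP [V cited] [NP [Det some] [N student]] [NP [NP [NP [NP [Pron it]] [PP [P about] [NP [Pron it]]]] [PP [P about] [NP [Pron she]]]] [Conj or] [NP [Pron she]]]]]
The trees differ in how a recursive rule is bracketed over the same span.

9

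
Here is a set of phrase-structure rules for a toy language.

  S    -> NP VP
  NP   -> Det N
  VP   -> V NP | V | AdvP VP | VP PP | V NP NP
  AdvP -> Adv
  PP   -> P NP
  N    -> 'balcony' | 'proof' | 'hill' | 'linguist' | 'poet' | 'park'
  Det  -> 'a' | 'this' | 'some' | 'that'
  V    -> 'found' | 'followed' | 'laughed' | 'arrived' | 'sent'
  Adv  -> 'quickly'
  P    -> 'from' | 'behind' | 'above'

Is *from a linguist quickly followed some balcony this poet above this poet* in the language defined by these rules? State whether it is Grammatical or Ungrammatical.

Ungrammatical

For S → NP VP, no prefix of the string parses as an NP.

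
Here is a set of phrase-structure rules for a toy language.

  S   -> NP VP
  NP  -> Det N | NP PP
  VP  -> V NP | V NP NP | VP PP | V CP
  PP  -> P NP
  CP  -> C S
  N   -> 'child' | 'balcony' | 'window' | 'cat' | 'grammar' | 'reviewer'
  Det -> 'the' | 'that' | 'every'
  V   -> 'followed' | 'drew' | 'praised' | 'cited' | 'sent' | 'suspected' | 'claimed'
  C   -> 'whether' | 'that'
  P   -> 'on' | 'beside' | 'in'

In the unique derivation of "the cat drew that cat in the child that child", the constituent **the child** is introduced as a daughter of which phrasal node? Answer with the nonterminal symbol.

PP

S
  NP
    Det: the
    N: cat
  VP
    V: drew
    NP
      NP
        Det: that
        N: cat
      PP
        P: in
        NP
          Det: the
          N: child
    NP
      Det: that
      N: child
The span 'the child' is the NP node built by NP → Det N.
Its mother is the PP built by PP → P NP.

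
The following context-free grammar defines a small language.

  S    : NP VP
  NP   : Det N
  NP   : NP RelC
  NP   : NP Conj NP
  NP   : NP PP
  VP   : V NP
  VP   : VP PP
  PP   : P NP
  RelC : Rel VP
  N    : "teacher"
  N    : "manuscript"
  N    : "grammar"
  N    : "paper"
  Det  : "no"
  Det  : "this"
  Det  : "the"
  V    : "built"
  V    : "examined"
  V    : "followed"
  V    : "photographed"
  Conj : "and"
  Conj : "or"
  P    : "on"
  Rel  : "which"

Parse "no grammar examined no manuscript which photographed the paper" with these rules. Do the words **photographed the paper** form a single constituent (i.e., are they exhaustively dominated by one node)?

[S [NP [Det no] [N grammar]] [VP [V examined] [NP [NP [Det no] [N manuscript]] [RelC [Rel which] [VP [V photographed] [NP [Det the] [N paper]]]]]]]
The words 'photographed the paper' are exhaustively dominated by a single VP node (built by VP → V NP), so they form a constituent.

Yes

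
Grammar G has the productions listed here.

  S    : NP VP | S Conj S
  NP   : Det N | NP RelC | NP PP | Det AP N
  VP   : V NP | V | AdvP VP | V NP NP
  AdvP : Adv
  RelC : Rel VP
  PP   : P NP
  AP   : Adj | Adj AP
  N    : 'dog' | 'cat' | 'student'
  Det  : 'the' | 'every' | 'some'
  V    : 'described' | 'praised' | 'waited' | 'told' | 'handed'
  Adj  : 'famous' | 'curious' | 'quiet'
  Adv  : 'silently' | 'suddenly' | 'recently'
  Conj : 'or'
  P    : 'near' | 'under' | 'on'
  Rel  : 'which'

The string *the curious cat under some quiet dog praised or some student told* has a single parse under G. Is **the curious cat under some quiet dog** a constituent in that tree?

[S [S [NP [NP [Det the] [AP [Adj curious]] [N cat]] [PP [P under] [NP [Det some] [AP [Adj quiet]] [N dog]]]] [VP [V praised]]] [Conj or] [S [NP [Det some] [N student]] [VP [V told]]]]
The words 'the curious cat under some quiet dog' are exhaustively dominated by a single NP node (built by NP → NP PP), so they form a constituent.

Yes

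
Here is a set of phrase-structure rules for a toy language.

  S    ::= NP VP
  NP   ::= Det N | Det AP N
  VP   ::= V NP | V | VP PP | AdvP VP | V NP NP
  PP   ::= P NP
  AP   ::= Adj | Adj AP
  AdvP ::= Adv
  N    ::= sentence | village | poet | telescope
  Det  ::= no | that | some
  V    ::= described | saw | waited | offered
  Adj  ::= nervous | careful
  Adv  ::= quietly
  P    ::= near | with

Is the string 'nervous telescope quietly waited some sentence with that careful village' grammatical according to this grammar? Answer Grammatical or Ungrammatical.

For S → NP VP, no prefix of the string parses as an NP.

Ungrammatical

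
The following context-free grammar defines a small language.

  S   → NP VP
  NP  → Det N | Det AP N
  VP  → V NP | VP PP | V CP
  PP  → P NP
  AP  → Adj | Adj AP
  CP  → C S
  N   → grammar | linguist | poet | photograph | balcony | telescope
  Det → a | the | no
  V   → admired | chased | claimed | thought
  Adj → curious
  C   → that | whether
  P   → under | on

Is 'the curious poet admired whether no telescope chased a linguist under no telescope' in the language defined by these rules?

Grammatical

[S [NP [Det the] [AP [Adj curious]] [N poet]] [VP [VP [V admired] [CP [C whether] [S [NP [Det no] [N telescope]] [VP [V chased] [NP [Det a] [N linguist]]]]]] [PP [P under] [NP [Det no] [N telescope]]]]]
Every word is introduced by a lexical rule and the phrasal rules combine the resulting categories into a single S.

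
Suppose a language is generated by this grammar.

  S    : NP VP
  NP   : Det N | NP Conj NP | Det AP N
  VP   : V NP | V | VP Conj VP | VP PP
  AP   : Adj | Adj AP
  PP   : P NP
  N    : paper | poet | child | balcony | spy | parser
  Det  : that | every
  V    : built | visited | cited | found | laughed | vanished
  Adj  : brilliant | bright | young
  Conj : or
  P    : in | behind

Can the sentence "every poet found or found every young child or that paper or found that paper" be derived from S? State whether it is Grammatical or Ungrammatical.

Grammatical

S
  NP
    Det: every
    N: poet
  VP
    VP
      V: found
    Conj: or
    VP
      VP
        V: found
        NP
          NP
            Det: every
            AP
              Adj: young
            N: child
          Conj: or
          NP
            Det: that
            N: paper
      Conj: or
      VP
        V: found
        NP
          Det: that
          N: paper
Each bracket corresponds to one application of a listed rule, so the string is derivable from S.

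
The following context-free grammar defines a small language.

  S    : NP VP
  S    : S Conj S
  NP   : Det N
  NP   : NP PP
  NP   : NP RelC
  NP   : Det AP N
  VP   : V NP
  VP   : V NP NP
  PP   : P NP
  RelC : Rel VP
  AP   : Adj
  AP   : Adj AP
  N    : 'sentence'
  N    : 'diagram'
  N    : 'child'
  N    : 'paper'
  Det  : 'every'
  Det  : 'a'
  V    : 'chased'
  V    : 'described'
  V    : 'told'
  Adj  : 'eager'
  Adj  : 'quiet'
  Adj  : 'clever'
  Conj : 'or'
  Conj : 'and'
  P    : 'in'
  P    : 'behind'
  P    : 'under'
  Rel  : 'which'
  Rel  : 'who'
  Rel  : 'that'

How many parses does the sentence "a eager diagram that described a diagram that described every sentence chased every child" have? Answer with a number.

The two bracketings:
[S [NP [NP [Det a] [AP [Adj eager]] [N diagram]] [RelC [Rel that] [VP [V described] [NP [NP [Det a] [N diagram]] [RelC [Rel that] [VP [V described] [NP [Det every] [N sentence]]]]]]]] [VP [V chased] [NP [Det every] [N child]]]]
[S [NP [NP [NP [Det a] [AP [Adj eager]] [N diagram]] [RelC [Rel that] [VP [V described] [NP [Det a] [N diagram]]]]] [RelC [Rel that] [VP [V described] [NP [Det every] [N sentence]]]]] [VP [V chased] [NP [Det every] [N child]]]]
The trees differ in how a recursive rule is bracketed over the same span.

2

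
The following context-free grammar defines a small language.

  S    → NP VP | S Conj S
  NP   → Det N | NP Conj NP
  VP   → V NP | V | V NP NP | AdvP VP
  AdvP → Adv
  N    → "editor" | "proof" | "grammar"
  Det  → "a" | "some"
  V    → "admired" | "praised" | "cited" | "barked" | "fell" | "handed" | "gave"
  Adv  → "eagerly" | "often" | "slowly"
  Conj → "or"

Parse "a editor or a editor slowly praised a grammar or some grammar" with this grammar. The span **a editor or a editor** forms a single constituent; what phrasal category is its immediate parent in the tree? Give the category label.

S

[S [NP [NP [Det a] [N editor]] [Conj or] [NP [Det a] [N editor]]] [VP [AdvP [Adv slowly]] [VP [V praised] [NP [NP [Det a] [N grammar]] [Conj or] [NP [Det some] [N grammar]]]]]]
The span 'a editor or a editor' is the NP node built by NP → NP Conj NP.
Its mother is the S built by S → NP VP.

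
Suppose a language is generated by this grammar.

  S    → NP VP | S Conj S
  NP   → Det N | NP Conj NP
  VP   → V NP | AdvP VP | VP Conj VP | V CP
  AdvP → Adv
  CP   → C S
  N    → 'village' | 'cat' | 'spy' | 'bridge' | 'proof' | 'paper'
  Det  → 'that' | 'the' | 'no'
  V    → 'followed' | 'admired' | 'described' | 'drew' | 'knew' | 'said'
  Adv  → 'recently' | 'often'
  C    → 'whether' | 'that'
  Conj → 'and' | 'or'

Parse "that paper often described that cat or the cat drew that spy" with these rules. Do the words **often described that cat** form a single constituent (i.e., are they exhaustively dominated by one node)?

[S [S [NP [Det that] [N paper]] [VP [AdvP [Adv often]] [VP [V described] [NP [Det that] [N cat]]]]] [Conj or] [S [NP [Det the] [N cat]] [VP [V drew] [NP [Det that] [N spy]]]]]
The words 'often described that cat' are exhaustively dominated by a single VP node (built by VP → AdvP VP), so they form a constituent.

Yes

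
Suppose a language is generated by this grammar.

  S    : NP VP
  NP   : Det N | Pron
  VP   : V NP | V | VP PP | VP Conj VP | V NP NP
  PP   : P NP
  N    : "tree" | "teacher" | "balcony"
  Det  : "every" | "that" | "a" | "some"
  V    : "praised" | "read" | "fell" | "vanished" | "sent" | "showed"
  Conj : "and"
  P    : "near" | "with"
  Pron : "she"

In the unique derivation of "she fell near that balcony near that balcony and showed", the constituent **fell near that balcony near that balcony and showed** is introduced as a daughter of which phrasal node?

S

S
  NP
    Pron: she
  VP
    VP
      VP
        VP
          V: fell
        PP
          P: near
          NP
            Det: that
            N: balcony
      PP
        P: near
        NP
          Det: that
          N: balcony
    Conj: and
    VP
      V: showed
The span 'fell near that balcony near that balcony and showed' is the VP node built by VP → VP Conj VP.
Its mother is the S built by S → NP VP.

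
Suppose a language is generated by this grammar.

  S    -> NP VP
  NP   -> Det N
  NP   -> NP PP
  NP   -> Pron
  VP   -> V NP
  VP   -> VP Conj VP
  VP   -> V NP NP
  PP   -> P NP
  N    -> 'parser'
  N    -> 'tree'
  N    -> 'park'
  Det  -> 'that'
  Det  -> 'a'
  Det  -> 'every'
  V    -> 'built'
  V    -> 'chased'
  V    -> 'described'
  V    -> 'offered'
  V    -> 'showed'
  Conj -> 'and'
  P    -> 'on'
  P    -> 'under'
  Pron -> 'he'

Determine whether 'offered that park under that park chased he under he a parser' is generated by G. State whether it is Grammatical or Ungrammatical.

For S → NP VP, no prefix of the string parses as an NP.

Ungrammatical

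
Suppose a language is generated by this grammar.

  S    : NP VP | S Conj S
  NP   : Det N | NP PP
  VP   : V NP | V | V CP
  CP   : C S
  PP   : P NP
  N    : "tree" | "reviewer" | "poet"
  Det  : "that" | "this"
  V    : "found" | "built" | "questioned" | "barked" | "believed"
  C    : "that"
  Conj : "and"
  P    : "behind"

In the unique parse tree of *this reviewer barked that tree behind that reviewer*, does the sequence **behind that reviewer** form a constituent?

Yes

[S [NP [Det this] [N reviewer]] [VP [V barked] [NP [NP [Det that] [N tree]] [PP [P behind] [NP [Det that] [N reviewer]]]]]]
The words 'behind that reviewer' are exhaustively dominated by a single PP node (built by PP → P NP), so they form a constituent.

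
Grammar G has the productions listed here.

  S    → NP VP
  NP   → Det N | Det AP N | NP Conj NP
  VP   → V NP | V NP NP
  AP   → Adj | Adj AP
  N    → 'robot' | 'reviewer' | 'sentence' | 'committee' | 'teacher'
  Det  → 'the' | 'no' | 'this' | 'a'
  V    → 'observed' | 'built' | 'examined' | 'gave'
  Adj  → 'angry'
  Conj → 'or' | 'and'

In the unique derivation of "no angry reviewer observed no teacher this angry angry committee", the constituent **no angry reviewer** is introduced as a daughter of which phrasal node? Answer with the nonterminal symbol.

[S [NP [Det no] [AP [Adj angry]] [N reviewer]] [VP [V observed] [NP [Det no] [N teacher]] [NP [Det this] [AP [Adj angry] [AP [Adj angry]]] [N committee]]]]
The span 'no angry reviewer' is the NP node built by NP → Det AP N.
Its mother is the S built by S → NP VP.

S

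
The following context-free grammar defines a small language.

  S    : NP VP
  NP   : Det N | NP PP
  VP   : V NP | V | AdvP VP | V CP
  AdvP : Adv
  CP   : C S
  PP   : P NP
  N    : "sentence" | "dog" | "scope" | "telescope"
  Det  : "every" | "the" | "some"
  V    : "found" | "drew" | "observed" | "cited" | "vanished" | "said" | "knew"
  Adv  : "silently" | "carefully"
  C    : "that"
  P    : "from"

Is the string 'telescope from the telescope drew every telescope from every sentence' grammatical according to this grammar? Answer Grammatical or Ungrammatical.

Ungrammatical

For S → NP VP, no prefix of the string parses as an NP.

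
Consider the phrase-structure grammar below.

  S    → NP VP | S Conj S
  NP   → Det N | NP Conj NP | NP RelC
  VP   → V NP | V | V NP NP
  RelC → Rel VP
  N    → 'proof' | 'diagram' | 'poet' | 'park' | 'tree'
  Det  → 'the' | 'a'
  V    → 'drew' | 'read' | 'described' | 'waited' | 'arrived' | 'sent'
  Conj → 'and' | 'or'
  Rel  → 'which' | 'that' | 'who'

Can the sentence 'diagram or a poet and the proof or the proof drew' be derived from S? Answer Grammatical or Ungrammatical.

For S → NP VP, no prefix of the string parses as an NP. The alternative S rule S → S Conj S likewise has no satisfying split.

Ungrammatical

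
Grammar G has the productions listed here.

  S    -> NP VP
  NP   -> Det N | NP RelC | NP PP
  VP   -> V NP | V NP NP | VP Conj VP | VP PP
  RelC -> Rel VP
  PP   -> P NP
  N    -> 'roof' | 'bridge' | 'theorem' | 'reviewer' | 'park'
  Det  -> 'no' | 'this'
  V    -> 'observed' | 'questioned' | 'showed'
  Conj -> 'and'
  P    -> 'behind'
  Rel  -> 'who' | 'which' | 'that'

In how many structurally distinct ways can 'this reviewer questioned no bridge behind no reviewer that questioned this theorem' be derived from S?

Two of the 3 distinct bracketings:
[S [NP [Det this] [N reviewer]] [VP [V questioned] [NP [NP [NP [Det no] [N bridge]] [PP [P behind] [NP [Det no] [N reviewer]]]] [RelC [Rel that] [VP [V questioned] [NP [Det this] [N theorem]]]]]]]
[S [NP [Det this] [N reviewer]] [VP [V questioned] [NP [NP [Det no] [N bridge]] [PP [P behind] [NP [NP [Det no] [N reviewer]] [RelC [Rel that] [VP [V questioned] [NP [Det this] [N theorem]]]]]]]]]
The trees differ in how a recursive rule is bracketed over the same span.

3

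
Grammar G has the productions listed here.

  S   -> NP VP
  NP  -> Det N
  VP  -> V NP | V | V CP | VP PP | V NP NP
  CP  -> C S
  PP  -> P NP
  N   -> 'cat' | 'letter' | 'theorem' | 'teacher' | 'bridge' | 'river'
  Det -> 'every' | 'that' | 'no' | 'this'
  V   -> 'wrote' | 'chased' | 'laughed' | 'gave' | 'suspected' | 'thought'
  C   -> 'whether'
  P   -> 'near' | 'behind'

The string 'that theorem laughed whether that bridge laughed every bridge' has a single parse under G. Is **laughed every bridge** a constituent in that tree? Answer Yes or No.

[S [NP [Det that] [N theorem]] [VP [V laughed] [CP [C whether] [S [NP [Det that] [N bridge]] [VP [V laughed] [NP [Det every] [N bridge]]]]]]]
The words 'laughed every bridge' are exhaustively dominated by a single VP node (built by VP → V NP), so they form a constituent.

Yes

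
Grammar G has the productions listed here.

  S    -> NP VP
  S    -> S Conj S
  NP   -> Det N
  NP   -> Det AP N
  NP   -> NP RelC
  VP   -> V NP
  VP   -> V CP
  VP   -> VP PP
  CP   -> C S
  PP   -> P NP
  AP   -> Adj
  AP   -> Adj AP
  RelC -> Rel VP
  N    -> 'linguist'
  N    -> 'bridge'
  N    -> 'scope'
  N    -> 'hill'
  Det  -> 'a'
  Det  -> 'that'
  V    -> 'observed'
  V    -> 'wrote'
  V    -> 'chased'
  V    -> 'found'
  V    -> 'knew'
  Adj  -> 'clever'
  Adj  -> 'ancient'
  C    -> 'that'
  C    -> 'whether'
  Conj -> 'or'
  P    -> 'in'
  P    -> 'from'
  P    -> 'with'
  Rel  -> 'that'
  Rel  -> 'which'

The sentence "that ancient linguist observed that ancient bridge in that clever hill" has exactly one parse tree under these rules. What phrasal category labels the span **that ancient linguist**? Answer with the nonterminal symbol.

S
  NP
    Det: that
    AP
      Adj: ancient
    N: linguist
  VP
    VP
      V: observed
      NP
        Det: that
        AP
          Adj: ancient
        N: bridge
    PP
      P: in
      NP
        Det: that
        AP
          Adj: clever
        N: hill
The span 'that ancient linguist' is the NP node built by NP → Det AP N.

NP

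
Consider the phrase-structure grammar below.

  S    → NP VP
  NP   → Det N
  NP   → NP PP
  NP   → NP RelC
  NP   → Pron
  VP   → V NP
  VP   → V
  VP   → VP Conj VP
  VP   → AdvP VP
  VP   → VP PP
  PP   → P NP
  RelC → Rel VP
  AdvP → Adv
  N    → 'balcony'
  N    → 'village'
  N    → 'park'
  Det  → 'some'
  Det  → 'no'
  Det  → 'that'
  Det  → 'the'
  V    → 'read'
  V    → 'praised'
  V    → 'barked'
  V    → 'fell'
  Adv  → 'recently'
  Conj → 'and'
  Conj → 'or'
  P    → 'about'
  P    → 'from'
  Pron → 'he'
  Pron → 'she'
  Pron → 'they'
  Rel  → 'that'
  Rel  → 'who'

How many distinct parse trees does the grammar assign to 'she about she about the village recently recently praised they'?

2

The two bracketings:
[S [NP [NP [Pron she]] [PP [P about] [NP [NP [Pron she]] [PP [P about] [NP [Det the] [N village]]]]]] [VP [AdvP [Adv recently]] [VP [AdvP [Adv recently]] [VP [V praised] [NP [Pron they]]]]]]
[S [NP [NP [NP [Pron she]] [PP [P about] [NP [Pron she]]]] [PP [P about] [NP [Det the] [N village]]]] [VP [AdvP [Adv recently]] [VP [AdvP [Adv recently]] [VP [V praised] [NP [Pron they]]]]]]
The trees differ in how a recursive rule is bracketed over the same span.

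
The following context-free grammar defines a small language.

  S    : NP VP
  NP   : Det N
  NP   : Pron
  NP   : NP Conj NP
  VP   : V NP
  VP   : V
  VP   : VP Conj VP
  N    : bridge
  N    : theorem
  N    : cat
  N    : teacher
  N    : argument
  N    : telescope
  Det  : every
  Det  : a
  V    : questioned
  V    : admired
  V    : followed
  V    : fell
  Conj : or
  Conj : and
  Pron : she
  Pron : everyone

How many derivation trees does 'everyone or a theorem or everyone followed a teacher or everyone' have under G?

2

The two bracketings:
[S [NP [NP [Pron everyone]] [Conj or] [NP [NP [Det a] [N theorem]] [Conj or] [NP [Pron everyone]]]] [VP [V followed] [NP [NP [Det a] [N teacher]] [Conj or] [NP [Pron everyone]]]]]
[S [NP [NP [NP [Pron everyone]] [Conj or] [NP [Det a] [N theorem]]] [Conj or] [NP [Pron everyone]]] [VP [V followed] [NP [NP [Det a] [N teacher]] [Conj or] [NP [Pron everyone]]]]]
The trees differ in how a recursive rule is bracketed over the same span.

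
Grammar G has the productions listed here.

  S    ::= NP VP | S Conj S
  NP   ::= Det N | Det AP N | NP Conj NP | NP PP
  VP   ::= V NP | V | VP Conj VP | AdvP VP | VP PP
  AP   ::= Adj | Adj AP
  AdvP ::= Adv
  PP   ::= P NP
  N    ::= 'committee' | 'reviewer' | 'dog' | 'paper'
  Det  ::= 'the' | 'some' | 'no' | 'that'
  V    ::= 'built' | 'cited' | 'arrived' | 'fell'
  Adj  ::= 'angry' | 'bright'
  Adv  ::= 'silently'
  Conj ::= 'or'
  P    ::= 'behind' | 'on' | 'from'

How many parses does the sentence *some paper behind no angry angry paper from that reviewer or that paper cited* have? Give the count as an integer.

5

Two of the 5 distinct bracketings:
[S [NP [NP [NP [Det some] [N paper]] [PP [P behind] [NP [NP [Det no] [AP [Adj angry] [AP [Adj angry]]] [N paper]] [PP [P from] [NP [Det that] [N reviewer]]]]]] [Conj or] [NP [Det that] [N paper]]] [VP [V cited]]]
[S [NP [NP [NP [NP [Det some] [N paper]] [PP [P behind] [NP [Det no] [AP [Adj angry] [AP [Adj angry]]] [N paper]]]] [PP [P from] [NP [Det that] [N reviewer]]]] [Conj or] [NP [Det that] [N paper]]] [VP [V cited]]]
The trees differ in how a recursive rule is bracketed over the same span.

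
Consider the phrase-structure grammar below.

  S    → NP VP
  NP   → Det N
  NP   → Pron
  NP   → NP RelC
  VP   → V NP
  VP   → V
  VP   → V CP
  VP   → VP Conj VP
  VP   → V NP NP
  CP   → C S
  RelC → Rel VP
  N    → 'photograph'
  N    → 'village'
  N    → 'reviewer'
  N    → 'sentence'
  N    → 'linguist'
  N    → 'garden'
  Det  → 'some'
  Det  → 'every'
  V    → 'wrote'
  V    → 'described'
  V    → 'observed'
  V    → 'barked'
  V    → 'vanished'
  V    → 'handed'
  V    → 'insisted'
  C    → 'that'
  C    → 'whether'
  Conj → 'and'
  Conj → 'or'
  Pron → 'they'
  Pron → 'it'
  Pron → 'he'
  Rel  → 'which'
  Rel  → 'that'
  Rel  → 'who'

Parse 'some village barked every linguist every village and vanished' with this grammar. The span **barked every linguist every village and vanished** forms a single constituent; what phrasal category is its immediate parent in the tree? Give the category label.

S

[S [NP [Det some] [N village]] [VP [VP [V barked] [NP [Det every] [N linguist]] [NP [Det every] [N village]]] [Conj and] [VP [V vanished]]]]
The span 'barked every linguist every village and vanished' is the VP node built by VP → VP Conj VP.
Its mother is the S built by S → NP VP.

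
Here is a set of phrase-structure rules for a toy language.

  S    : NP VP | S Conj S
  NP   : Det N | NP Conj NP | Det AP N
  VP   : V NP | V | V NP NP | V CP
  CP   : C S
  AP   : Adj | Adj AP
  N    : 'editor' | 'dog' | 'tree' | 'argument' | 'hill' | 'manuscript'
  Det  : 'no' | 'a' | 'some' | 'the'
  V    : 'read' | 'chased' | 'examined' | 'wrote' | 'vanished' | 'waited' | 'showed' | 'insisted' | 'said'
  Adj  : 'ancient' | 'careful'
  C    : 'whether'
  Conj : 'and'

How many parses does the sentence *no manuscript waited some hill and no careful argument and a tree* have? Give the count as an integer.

The two bracketings:
[S [NP [Det no] [N manuscript]] [VP [V waited] [NP [NP [Det some] [N hill]] [Conj and] [NP [NP [Det no] [AP [Adj careful]] [N argument]] [Conj and] [NP [Det a] [N tree]]]]]]
[S [NP [Det no] [N manuscript]] [VP [V waited] [NP [NP [NP [Det some] [N hill]] [Conj and] [NP [Det no] [AP [Adj careful]] [N argument]]] [Conj and] [NP [Det a] [N tree]]]]]
The trees differ in how a recursive rule is bracketed over the same span.

2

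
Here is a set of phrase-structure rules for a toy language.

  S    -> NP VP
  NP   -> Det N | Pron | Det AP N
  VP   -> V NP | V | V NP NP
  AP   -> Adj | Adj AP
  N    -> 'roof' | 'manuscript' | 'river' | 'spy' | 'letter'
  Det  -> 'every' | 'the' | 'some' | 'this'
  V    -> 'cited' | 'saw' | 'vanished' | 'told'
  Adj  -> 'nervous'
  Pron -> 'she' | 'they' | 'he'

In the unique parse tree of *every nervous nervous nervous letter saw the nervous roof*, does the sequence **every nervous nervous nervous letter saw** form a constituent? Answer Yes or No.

No

[S [NP [Det every] [AP [Adj nervous] [AP [Adj nervous] [AP [Adj nervous]]]] [N letter]] [VP [V saw] [NP [Det the] [AP [Adj nervous]] [N roof]]]]
The smallest constituent containing 'every nervous nervous nervous letter saw' is the S spanning 'every nervous nervous nervous letter saw the nervous roof'; no single node in the tree dominates exactly the given words.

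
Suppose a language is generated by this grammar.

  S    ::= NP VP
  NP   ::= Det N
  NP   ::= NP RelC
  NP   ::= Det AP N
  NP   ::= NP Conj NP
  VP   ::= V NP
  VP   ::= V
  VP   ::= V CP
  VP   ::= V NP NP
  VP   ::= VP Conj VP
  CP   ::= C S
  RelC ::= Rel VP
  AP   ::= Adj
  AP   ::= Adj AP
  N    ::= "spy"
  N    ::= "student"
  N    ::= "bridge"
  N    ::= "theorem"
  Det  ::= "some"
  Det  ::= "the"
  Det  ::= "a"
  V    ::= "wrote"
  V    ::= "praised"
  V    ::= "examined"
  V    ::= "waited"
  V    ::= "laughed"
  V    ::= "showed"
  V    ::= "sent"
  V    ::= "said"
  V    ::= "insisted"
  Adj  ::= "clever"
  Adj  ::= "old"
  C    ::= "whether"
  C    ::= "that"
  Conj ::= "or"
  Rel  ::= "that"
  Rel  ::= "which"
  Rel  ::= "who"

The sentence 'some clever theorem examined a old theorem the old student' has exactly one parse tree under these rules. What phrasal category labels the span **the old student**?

S
  NP
    Det: some
    AP
      Adj: clever
    N: theorem
  VP
    V: examined
    NP
      Det: a
      AP
        Adj: old
      N: theorem
    NP
      Det: the
      AP
        Adj: old
      N: student
The span 'the old student' is the NP node built by NP → Det AP N.

NP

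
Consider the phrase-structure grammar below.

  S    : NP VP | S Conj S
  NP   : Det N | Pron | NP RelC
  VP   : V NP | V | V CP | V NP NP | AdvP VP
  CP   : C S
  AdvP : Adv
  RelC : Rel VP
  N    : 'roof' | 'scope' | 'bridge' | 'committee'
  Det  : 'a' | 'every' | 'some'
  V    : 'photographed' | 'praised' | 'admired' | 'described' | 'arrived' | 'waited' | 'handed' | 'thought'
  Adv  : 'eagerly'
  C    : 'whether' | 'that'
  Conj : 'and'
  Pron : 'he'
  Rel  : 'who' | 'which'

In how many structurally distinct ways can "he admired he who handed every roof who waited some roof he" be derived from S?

7

Two of the 7 distinct bracketings:
[S [NP [Pron he]] [VP [V admired] [NP [NP [Pron he]] [RelC [Rel who] [VP [V handed] [NP [NP [Det every] [N roof]] [RelC [Rel who] [VP [V waited] [NP [Det some] [N roof]] [NP [Pron he]]]]]]]]]]
[S [NP [Pron he]] [VP [V admired] [NP [NP [Pron he]] [RelC [Rel who] [VP [V handed] [NP [NP [Det every] [N roof]] [RelC [Rel who] [VP [V waited] [NP [Det some] [N roof]]]]] [NP [Pron he]]]]]]]
The trees differ in how a recursive rule is bracketed over the same span.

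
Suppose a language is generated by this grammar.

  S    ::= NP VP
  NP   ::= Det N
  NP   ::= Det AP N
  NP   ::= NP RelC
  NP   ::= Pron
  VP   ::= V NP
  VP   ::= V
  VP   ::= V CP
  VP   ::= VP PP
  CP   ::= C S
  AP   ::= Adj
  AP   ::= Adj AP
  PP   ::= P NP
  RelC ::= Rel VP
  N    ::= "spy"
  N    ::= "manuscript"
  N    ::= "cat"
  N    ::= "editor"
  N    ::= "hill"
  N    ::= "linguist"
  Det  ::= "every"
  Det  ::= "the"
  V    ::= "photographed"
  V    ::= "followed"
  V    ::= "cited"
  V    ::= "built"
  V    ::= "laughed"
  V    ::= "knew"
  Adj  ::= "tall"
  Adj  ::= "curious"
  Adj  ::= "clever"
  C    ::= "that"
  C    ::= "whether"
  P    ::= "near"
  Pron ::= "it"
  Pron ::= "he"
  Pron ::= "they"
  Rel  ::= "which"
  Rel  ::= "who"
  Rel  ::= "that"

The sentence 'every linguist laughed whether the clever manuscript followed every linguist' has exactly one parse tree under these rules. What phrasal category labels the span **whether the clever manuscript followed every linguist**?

[S [NP [Det every] [N linguist]] [VP [V laughed] [CP [C whether] [S [NP [Det the] [AP [Adj clever]] [N manuscript]] [VP [V followed] [NP [Det every] [N linguist]]]]]]]
The span 'whether the clever manuscript followed every linguist' is the CP node built by CP → C S.

CP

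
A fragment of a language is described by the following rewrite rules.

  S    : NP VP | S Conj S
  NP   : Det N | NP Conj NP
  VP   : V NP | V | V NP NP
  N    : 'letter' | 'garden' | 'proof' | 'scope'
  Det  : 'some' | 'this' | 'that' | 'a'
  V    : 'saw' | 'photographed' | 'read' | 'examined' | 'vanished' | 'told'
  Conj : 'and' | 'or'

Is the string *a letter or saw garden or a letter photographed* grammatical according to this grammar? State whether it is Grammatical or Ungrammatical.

Ungrammatical

A Conj word can never sit immediately before a V word in any string this grammar generates, so the substring 'or saw' rules out a derivation.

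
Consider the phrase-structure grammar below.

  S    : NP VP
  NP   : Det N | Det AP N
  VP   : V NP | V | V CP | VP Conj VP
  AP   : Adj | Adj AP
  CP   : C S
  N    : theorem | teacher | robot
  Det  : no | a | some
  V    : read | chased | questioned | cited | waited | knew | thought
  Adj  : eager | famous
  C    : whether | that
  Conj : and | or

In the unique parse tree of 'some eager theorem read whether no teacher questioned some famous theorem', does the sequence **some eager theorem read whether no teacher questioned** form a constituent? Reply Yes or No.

[S [NP [Det some] [AP [Adj eager]] [N theorem]] [VP [V read] [CP [C whether] [S [NP [Det no] [N teacher]] [VP [V questioned] [NP [Det some] [AP [Adj famous]] [N theorem]]]]]]]
The smallest constituent containing 'some eager theorem read whether no teacher questioned' is the S spanning 'some eager theorem read whether no teacher questioned some famous theorem'; no single node in the tree dominates exactly the given words.

No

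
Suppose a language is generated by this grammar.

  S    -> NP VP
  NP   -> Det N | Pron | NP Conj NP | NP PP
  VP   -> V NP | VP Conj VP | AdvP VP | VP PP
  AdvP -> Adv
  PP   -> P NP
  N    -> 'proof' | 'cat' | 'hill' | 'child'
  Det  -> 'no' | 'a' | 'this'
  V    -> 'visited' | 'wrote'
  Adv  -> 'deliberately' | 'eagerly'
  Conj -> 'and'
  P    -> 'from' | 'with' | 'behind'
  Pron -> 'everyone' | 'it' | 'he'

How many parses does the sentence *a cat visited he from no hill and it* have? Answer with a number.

3

Two of the 3 distinct bracketings:
[S [NP [Det a] [N cat]] [VP [V visited] [NP [NP [NP [Pron he]] [PP [P from] [NP [Det no] [N hill]]]] [Conj and] [NP [Pron it]]]]]
[S [NP [Det a] [N cat]] [VP [V visited] [NP [NP [Pron he]] [PP [P from] [NP [NP [Det no] [N hill]] [Conj and] [NP [Pron it]]]]]]]
The trees differ in how a recursive rule is bracketed over the same span.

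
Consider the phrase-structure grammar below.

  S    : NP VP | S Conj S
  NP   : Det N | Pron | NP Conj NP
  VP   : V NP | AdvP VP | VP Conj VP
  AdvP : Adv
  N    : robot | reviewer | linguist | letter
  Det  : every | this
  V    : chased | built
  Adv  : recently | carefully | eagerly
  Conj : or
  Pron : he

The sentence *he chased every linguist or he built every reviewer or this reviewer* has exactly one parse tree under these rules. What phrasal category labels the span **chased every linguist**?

S
  S
    NP
      Pron: he
    VP
      V: chased
      NP
        Det: every
        N: linguist
  Conj: or
  S
    NP
      Pron: he
    VP
      V: built
      NP
        NP
          Det: every
          N: reviewer
        Conj: or
        NP
          Det: this
          N: reviewer
The span 'chased every linguist' is the VP node built by VP → V NP.

VP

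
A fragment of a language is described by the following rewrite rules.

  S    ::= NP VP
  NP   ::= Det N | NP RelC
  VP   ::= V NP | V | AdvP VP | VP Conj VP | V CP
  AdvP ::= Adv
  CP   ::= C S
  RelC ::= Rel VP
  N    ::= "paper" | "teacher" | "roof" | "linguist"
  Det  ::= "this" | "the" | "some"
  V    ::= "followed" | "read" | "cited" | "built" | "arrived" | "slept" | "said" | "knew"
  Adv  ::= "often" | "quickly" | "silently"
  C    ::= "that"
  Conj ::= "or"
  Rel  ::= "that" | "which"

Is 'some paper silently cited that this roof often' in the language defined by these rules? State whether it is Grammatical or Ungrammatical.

Ungrammatical

For S → NP VP, the only prefix that parses as NP is 'some paper', but the remainder 'silently cited that this roof often' is not a VP under these rules.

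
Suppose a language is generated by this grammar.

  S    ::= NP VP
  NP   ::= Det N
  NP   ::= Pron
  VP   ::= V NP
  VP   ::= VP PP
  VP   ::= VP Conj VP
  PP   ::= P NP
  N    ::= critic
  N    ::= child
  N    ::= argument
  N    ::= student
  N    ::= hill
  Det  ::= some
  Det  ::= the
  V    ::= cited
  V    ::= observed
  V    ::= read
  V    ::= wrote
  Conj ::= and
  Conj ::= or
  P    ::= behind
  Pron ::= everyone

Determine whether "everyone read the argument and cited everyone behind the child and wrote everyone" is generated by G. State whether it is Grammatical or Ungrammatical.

Grammatical

S
  NP
    Pron: everyone
  VP
    VP
      V: read
      NP
        Det: the
        N: argument
    Conj: and
    VP
      VP
        VP
          V: cited
          NP
            Pron: everyone
        PP
          P: behind
          NP
            Det: the
            N: child
      Conj: and
      VP
        V: wrote
        NP
          Pron: everyone
Each bracket corresponds to one application of a listed rule, so the string is derivable from S.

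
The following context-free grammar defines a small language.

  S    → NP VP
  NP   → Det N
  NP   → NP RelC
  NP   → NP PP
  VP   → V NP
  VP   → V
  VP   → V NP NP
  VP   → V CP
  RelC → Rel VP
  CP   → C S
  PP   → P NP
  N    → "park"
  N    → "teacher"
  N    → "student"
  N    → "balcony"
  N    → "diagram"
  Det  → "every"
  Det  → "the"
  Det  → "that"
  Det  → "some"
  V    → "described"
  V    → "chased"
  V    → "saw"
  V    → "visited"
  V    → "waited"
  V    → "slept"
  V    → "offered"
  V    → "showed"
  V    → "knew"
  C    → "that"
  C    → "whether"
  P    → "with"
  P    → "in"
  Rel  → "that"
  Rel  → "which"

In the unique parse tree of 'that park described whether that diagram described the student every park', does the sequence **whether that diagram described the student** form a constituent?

No

[S [NP [Det that] [N park]] [VP [V described] [CP [C whether] [S [NP [Det that] [N diagram]] [VP [V described] [NP [Det the] [N student]] [NP [Det every] [N park]]]]]]]
The smallest constituent containing 'whether that diagram described the student' is the CP spanning 'whether that diagram described the student every park'; no single node in the tree dominates exactly the given words.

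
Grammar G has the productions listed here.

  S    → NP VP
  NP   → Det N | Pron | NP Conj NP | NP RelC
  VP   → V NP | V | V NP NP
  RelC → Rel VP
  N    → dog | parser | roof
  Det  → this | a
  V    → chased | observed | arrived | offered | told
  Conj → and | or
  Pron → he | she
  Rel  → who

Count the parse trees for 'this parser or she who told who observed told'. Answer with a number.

Two of the 3 distinct bracketings:
[S [NP [NP [Det this] [N parser]] [Conj or] [NP [NP [NP [Pron she]] [RelC [Rel who] [VP [V told]]]] [RelC [Rel who] [VP [V observed]]]]] [VP [V told]]]
[S [NP [NP [NP [Det this] [N parser]] [Conj or] [NP [NP [Pron she]] [RelC [Rel who] [VP [V told]]]]] [RelC [Rel who] [VP [V observed]]]] [VP [V told]]]
The trees differ in how a recursive rule is bracketed over the same span.

3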